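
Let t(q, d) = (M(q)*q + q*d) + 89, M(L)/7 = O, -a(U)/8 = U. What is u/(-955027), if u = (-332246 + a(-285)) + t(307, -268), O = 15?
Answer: 379918/955027 ≈ 0.39781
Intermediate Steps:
a(U) = -8*U
M(L) = 105 (M(L) = 7*15 = 105)
t(q, d) = 89 + 105*q + d*q (t(q, d) = (105*q + q*d) + 89 = (105*q + d*q) + 89 = 89 + 105*q + d*q)
u = -379918 (u = (-332246 - 8*(-285)) + (89 + 105*307 - 268*307) = (-332246 + 2280) + (89 + 32235 - 82276) = -329966 - 49952 = -379918)
u/(-955027) = -379918/(-955027) = -379918*(-1/955027) = 379918/955027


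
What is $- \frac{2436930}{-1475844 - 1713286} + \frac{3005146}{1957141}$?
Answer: $\frac{1435321688011}{624157707733} \approx 2.2996$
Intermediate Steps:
$- \frac{2436930}{-1475844 - 1713286} + \frac{3005146}{1957141} = - \frac{2436930}{-3189130} + 3005146 \cdot \frac{1}{1957141} = \left(-2436930\right) \left(- \frac{1}{3189130}\right) + \frac{3005146}{1957141} = \frac{243693}{318913} + \frac{3005146}{1957141} = \frac{1435321688011}{624157707733}$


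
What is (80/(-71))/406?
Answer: -40/14413 ≈ -0.0027753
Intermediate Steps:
(80/(-71))/406 = (80*(-1/71))*(1/406) = -80/71*1/406 = -40/14413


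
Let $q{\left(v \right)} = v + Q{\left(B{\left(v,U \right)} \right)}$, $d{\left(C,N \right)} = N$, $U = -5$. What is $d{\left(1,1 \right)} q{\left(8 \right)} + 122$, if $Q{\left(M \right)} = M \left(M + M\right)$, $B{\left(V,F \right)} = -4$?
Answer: $162$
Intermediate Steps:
$Q{\left(M \right)} = 2 M^{2}$ ($Q{\left(M \right)} = M 2 M = 2 M^{2}$)
$q{\left(v \right)} = 32 + v$ ($q{\left(v \right)} = v + 2 \left(-4\right)^{2} = v + 2 \cdot 16 = v + 32 = 32 + v$)
$d{\left(1,1 \right)} q{\left(8 \right)} + 122 = 1 \left(32 + 8\right) + 122 = 1 \cdot 40 + 122 = 40 + 122 = 162$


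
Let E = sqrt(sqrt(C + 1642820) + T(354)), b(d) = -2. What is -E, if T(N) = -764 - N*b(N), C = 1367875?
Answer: -sqrt(-56 + sqrt(3010695)) ≈ -40.977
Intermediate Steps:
T(N) = -764 + 2*N (T(N) = -764 - N*(-2) = -764 - (-2)*N = -764 + 2*N)
E = sqrt(-56 + sqrt(3010695)) (E = sqrt(sqrt(1367875 + 1642820) + (-764 + 2*354)) = sqrt(sqrt(3010695) + (-764 + 708)) = sqrt(sqrt(3010695) - 56) = sqrt(-56 + sqrt(3010695)) ≈ 40.977)
-E = -sqrt(-56 + sqrt(3010695))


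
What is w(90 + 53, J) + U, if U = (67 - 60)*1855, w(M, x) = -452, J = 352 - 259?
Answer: 12533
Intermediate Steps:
J = 93
U = 12985 (U = 7*1855 = 12985)
w(90 + 53, J) + U = -452 + 12985 = 12533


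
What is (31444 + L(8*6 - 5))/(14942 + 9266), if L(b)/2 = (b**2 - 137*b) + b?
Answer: 11723/12104 ≈ 0.96852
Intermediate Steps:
L(b) = -272*b + 2*b**2 (L(b) = 2*((b**2 - 137*b) + b) = 2*(b**2 - 136*b) = -272*b + 2*b**2)
(31444 + L(8*6 - 5))/(14942 + 9266) = (31444 + 2*(8*6 - 5)*(-136 + (8*6 - 5)))/(14942 + 9266) = (31444 + 2*(48 - 5)*(-136 + (48 - 5)))/24208 = (31444 + 2*43*(-136 + 43))*(1/24208) = (31444 + 2*43*(-93))*(1/24208) = (31444 - 7998)*(1/24208) = 23446*(1/24208) = 11723/12104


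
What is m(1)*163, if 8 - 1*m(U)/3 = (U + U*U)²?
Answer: 1956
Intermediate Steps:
m(U) = 24 - 3*(U + U²)² (m(U) = 24 - 3*(U + U*U)² = 24 - 3*(U + U²)²)
m(1)*163 = (24 - 3*1²*(1 + 1)²)*163 = (24 - 3*1*2²)*163 = (24 - 3*1*4)*163 = (24 - 12)*163 = 12*163 = 1956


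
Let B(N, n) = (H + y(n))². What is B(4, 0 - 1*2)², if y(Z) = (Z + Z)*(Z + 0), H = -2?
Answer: 1296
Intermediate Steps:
y(Z) = 2*Z² (y(Z) = (2*Z)*Z = 2*Z²)
B(N, n) = (-2 + 2*n²)²
B(4, 0 - 1*2)² = (4*(-1 + (0 - 1*2)²)²)² = (4*(-1 + (0 - 2)²)²)² = (4*(-1 + (-2)²)²)² = (4*(-1 + 4)²)² = (4*3²)² = (4*9)² = 36² = 1296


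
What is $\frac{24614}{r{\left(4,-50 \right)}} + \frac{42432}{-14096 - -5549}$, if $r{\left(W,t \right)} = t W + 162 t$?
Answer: $- \frac{93760243}{11823350} \approx -7.9301$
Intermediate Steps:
$r{\left(W,t \right)} = 162 t + W t$ ($r{\left(W,t \right)} = W t + 162 t = 162 t + W t$)
$\frac{24614}{r{\left(4,-50 \right)}} + \frac{42432}{-14096 - -5549} = \frac{24614}{\left(-50\right) \left(162 + 4\right)} + \frac{42432}{-14096 - -5549} = \frac{24614}{\left(-50\right) 166} + \frac{42432}{-14096 + 5549} = \frac{24614}{-8300} + \frac{42432}{-8547} = 24614 \left(- \frac{1}{8300}\right) + 42432 \left(- \frac{1}{8547}\right) = - \frac{12307}{4150} - \frac{14144}{2849} = - \frac{93760243}{11823350}$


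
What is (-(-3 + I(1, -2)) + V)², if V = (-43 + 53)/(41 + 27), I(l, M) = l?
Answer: 5329/1156 ≈ 4.6099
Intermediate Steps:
V = 5/34 (V = 10/68 = 10*(1/68) = 5/34 ≈ 0.14706)
(-(-3 + I(1, -2)) + V)² = (-(-3 + 1) + 5/34)² = (-1*(-2) + 5/34)² = (2 + 5/34)² = (73/34)² = 5329/1156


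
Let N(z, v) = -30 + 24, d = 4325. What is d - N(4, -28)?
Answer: 4331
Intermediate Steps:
N(z, v) = -6
d - N(4, -28) = 4325 - 1*(-6) = 4325 + 6 = 4331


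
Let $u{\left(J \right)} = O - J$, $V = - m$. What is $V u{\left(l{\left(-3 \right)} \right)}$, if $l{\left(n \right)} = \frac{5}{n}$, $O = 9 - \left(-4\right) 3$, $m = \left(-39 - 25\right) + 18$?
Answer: $\frac{3128}{3} \approx 1042.7$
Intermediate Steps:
$m = -46$ ($m = -64 + 18 = -46$)
$V = 46$ ($V = \left(-1\right) \left(-46\right) = 46$)
$O = 21$ ($O = 9 - -12 = 9 + 12 = 21$)
$u{\left(J \right)} = 21 - J$
$V u{\left(l{\left(-3 \right)} \right)} = 46 \left(21 - \frac{5}{-3}\right) = 46 \left(21 - 5 \left(- \frac{1}{3}\right)\right) = 46 \left(21 - - \frac{5}{3}\right) = 46 \left(21 + \frac{5}{3}\right) = 46 \cdot \frac{68}{3} = \frac{3128}{3}$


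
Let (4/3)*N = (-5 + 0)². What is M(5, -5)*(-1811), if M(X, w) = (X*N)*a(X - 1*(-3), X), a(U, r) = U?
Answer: -1358250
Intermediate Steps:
N = 75/4 (N = 3*(-5 + 0)²/4 = (¾)*(-5)² = (¾)*25 = 75/4 ≈ 18.750)
M(X, w) = 75*X*(3 + X)/4 (M(X, w) = (X*(75/4))*(X - 1*(-3)) = (75*X/4)*(X + 3) = (75*X/4)*(3 + X) = 75*X*(3 + X)/4)
M(5, -5)*(-1811) = ((75/4)*5*(3 + 5))*(-1811) = ((75/4)*5*8)*(-1811) = 750*(-1811) = -1358250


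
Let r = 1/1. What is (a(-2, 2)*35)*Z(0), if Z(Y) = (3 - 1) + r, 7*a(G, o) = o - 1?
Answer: 15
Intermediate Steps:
a(G, o) = -1/7 + o/7 (a(G, o) = (o - 1)/7 = (-1 + o)/7 = -1/7 + o/7)
r = 1 (r = 1*1 = 1)
Z(Y) = 3 (Z(Y) = (3 - 1) + 1 = 2 + 1 = 3)
(a(-2, 2)*35)*Z(0) = ((-1/7 + (1/7)*2)*35)*3 = ((-1/7 + 2/7)*35)*3 = ((1/7)*35)*3 = 5*3 = 15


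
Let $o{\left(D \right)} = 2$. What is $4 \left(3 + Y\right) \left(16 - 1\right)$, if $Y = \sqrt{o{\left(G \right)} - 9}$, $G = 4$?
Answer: $180 + 60 i \sqrt{7} \approx 180.0 + 158.75 i$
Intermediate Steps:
$Y = i \sqrt{7}$ ($Y = \sqrt{2 - 9} = \sqrt{-7} = i \sqrt{7} \approx 2.6458 i$)
$4 \left(3 + Y\right) \left(16 - 1\right) = 4 \left(3 + i \sqrt{7}\right) \left(16 - 1\right) = \left(12 + 4 i \sqrt{7}\right) 15 = 180 + 60 i \sqrt{7}$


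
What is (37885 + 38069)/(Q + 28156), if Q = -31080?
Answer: -37977/1462 ≈ -25.976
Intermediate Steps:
(37885 + 38069)/(Q + 28156) = (37885 + 38069)/(-31080 + 28156) = 75954/(-2924) = 75954*(-1/2924) = -37977/1462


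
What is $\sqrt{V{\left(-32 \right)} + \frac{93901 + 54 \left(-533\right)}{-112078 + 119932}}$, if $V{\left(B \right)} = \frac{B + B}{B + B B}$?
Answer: $\frac{\sqrt{487673795994}}{243474} \approx 2.8682$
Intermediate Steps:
$V{\left(B \right)} = \frac{2 B}{B + B^{2}}$
$\sqrt{V{\left(-32 \right)} + \frac{93901 + 54 \left(-533\right)}{-112078 + 119932}} = \sqrt{\frac{2}{1 - 32} + \frac{93901 + 54 \left(-533\right)}{-112078 + 119932}} = \sqrt{\frac{2}{-31} + \frac{93901 - 28782}{7854}} = \sqrt{2 \left(- \frac{1}{31}\right) + 65119 \cdot \frac{1}{7854}} = \sqrt{- \frac{2}{31} + \frac{65119}{7854}} = \sqrt{\frac{2002981}{243474}} = \frac{\sqrt{487673795994}}{243474}$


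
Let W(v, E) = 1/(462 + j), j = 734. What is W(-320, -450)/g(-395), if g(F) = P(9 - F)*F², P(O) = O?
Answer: 1/75388783600 ≈ 1.3265e-11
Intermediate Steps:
W(v, E) = 1/1196 (W(v, E) = 1/(462 + 734) = 1/1196)
g(F) = F²*(9 - F) (g(F) = (9 - F)*F² = F²*(9 - F))
W(-320, -450)/g(-395) = 1/(1196*(((-395)²*(9 - 1*(-395))))) = 1/(1196*((156025*(9 + 395)))) = 1/(1196*((156025*404))) = (1/1196)/63034100 = (1/1196)*(1/63034100) = 1/75388783600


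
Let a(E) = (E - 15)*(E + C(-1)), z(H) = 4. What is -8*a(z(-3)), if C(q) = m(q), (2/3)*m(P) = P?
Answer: 220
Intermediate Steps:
m(P) = 3*P/2
C(q) = 3*q/2
a(E) = (-15 + E)*(-3/2 + E) (a(E) = (E - 15)*(E + (3/2)*(-1)) = (-15 + E)*(E - 3/2) = (-15 + E)*(-3/2 + E))
-8*a(z(-3)) = -8*(45/2 + 4**2 - 33/2*4) = -8*(45/2 + 16 - 66) = -8*(-55/2) = 220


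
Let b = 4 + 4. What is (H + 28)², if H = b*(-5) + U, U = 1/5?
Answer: 3481/25 ≈ 139.24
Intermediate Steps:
b = 8
U = ⅕ ≈ 0.20000
H = -199/5 (H = 8*(-5) + ⅕ = -40 + ⅕ = -199/5 ≈ -39.800)
(H + 28)² = (-199/5 + 28)² = (-59/5)² = 3481/25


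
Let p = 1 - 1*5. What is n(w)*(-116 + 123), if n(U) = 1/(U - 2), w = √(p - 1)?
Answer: -14/9 - 7*I*√5/9 ≈ -1.5556 - 1.7392*I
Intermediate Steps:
p = -4 (p = 1 - 5 = -4)
w = I*√5 (w = √(-4 - 1) = √(-5) = I*√5 ≈ 2.2361*I)
n(U) = 1/(-2 + U)
n(w)*(-116 + 123) = (-116 + 123)/(-2 + I*√5) = 7/(-2 + I*√5)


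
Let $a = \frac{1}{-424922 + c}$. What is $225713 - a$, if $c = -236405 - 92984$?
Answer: $\frac{170257798744}{754311} \approx 2.2571 \cdot 10^{5}$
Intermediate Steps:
$c = -329389$
$a = - \frac{1}{754311}$ ($a = \frac{1}{-424922 - 329389} = \frac{1}{-754311} = - \frac{1}{754311} \approx -1.3257 \cdot 10^{-6}$)
$225713 - a = 225713 - - \frac{1}{754311} = 225713 + \frac{1}{754311} = \frac{170257798744}{754311}$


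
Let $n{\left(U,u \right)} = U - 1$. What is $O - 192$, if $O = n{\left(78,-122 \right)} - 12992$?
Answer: $-13107$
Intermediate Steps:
$n{\left(U,u \right)} = -1 + U$
$O = -12915$ ($O = \left(-1 + 78\right) - 12992 = 77 - 12992 = -12915$)
$O - 192 = -12915 - 192 = -13107$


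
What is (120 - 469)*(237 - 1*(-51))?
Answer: -100512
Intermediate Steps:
(120 - 469)*(237 - 1*(-51)) = -349*(237 + 51) = -349*288 = -100512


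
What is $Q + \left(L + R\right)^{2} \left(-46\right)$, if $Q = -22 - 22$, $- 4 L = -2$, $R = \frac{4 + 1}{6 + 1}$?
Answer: $- \frac{10959}{98} \approx -111.83$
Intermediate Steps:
$R = \frac{5}{7} \approx 0.71429$
$L = \frac{1}{2}$ ($L = \left(- \frac{1}{4}\right) \left(-2\right) = \frac{1}{2} \approx 0.5$)
$Q = -44$ ($Q = -22 - 22 = -44$)
$Q + \left(L + R\right)^{2} \left(-46\right) = -44 + \left(\frac{1}{2} + \frac{5}{7}\right)^{2} \left(-46\right) = -44 + \left(\frac{17}{14}\right)^{2} \left(-46\right) = -44 + \frac{289}{196} \left(-46\right) = -44 - \frac{6647}{98} = - \frac{10959}{98}$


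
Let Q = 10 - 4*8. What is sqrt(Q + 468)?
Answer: sqrt(446) ≈ 21.119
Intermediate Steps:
Q = -22 (Q = 10 - 32 = -22)
sqrt(Q + 468) = sqrt(-22 + 468) = sqrt(446)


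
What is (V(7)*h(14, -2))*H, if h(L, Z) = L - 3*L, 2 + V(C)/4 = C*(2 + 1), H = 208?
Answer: -442624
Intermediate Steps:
V(C) = -8 + 12*C (V(C) = -8 + 4*(C*(2 + 1)) = -8 + 4*(C*3) = -8 + 4*(3*C) = -8 + 12*C)
h(L, Z) = -2*L
(V(7)*h(14, -2))*H = ((-8 + 12*7)*(-2*14))*208 = ((-8 + 84)*(-28))*208 = (76*(-28))*208 = -2128*208 = -442624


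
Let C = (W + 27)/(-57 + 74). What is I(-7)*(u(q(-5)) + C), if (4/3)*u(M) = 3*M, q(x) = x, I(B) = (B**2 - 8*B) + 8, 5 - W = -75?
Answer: -38081/68 ≈ -560.01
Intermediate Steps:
W = 80 (W = 5 - 1*(-75) = 5 + 75 = 80)
I(B) = 8 + B**2 - 8*B
u(M) = 9*M/4 (u(M) = 3*(3*M)/4 = 9*M/4)
C = 107/17 (C = (80 + 27)/(-57 + 74) = 107/17 ≈ 6.2941)
I(-7)*(u(q(-5)) + C) = (8 + (-7)**2 - 8*(-7))*((9/4)*(-5) + 107/17) = (8 + 49 + 56)*(-45/4 + 107/17) = 113*(-337/68) = -38081/68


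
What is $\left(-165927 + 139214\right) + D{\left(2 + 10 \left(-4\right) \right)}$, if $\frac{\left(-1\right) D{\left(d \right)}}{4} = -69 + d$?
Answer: $-26285$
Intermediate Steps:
$D{\left(d \right)} = 276 - 4 d$ ($D{\left(d \right)} = - 4 \left(-69 + d\right) = 276 - 4 d$)
$\left(-165927 + 139214\right) + D{\left(2 + 10 \left(-4\right) \right)} = \left(-165927 + 139214\right) + \left(276 - 4 \left(2 + 10 \left(-4\right)\right)\right) = -26713 + \left(276 - 4 \left(2 - 40\right)\right) = -26713 + \left(276 - -152\right) = -26713 + \left(276 + 152\right) = -26713 + 428 = -26285$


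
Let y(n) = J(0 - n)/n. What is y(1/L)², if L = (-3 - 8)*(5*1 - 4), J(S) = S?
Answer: 1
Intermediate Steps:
L = -11 (L = -11*(5 - 4) = -11*1 = -11)
y(n) = -1 (y(n) = (0 - n)/n = (-n)/n = -1)
y(1/L)² = (-1)² = 1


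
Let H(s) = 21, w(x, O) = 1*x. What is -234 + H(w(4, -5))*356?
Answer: 7242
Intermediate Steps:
w(x, O) = x
-234 + H(w(4, -5))*356 = -234 + 21*356 = -234 + 7476 = 7242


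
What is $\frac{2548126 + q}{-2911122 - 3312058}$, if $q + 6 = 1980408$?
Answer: $- \frac{1132132}{1555795} \approx -0.72769$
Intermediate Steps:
$q = 1980402$ ($q = -6 + 1980408 = 1980402$)
$\frac{2548126 + q}{-2911122 - 3312058} = \frac{2548126 + 1980402}{-2911122 - 3312058} = \frac{4528528}{-6223180} = 4528528 \left(- \frac{1}{6223180}\right) = - \frac{1132132}{1555795}$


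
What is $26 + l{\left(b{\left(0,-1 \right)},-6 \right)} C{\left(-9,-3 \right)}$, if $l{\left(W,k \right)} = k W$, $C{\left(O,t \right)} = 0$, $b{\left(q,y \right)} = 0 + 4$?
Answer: $26$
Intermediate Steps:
$b{\left(q,y \right)} = 4$
$l{\left(W,k \right)} = W k$
$26 + l{\left(b{\left(0,-1 \right)},-6 \right)} C{\left(-9,-3 \right)} = 26 + 4 \left(-6\right) 0 = 26 - 0 = 26 + 0 = 26$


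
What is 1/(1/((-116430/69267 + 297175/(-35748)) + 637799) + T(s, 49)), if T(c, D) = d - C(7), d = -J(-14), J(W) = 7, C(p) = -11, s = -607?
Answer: 526421843582573/2105688199715864 ≈ 0.25000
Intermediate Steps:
d = -7 (d = -1*7 = -7)
T(c, D) = 4 (T(c, D) = -7 - 1*(-11) = -7 + 11 = 4)
1/(1/((-116430/69267 + 297175/(-35748)) + 637799) + T(s, 49)) = 1/(1/((-116430/69267 + 297175/(-35748)) + 637799) + 4) = 1/(1/((-116430*1/69267 + 297175*(-1/35748)) + 637799) + 4) = 1/(1/((-38810/23089 - 297175/35748) + 637799) + 4) = 1/(1/(-8248853455/825385572 + 637799) + 4) = 1/(1/(526421843582573/825385572) + 4) = 1/(825385572/526421843582573 + 4) = 1/(2105688199715864/526421843582573) = 526421843582573/2105688199715864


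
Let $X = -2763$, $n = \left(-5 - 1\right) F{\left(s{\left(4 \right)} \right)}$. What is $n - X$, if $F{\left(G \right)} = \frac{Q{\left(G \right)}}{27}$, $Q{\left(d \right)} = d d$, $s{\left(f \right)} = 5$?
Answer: $\frac{24817}{9} \approx 2757.4$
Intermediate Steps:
$Q{\left(d \right)} = d^{2}$
$F{\left(G \right)} = \frac{G^{2}}{27}$
$n = - \frac{50}{9}$ ($n = \left(-5 - 1\right) \frac{5^{2}}{27} = \left(-5 - 1\right) \frac{1}{27} \cdot 25 = \left(-6\right) \frac{25}{27} = - \frac{50}{9} \approx -5.5556$)
$n - X = - \frac{50}{9} - -2763 = - \frac{50}{9} + 2763 = \frac{24817}{9}$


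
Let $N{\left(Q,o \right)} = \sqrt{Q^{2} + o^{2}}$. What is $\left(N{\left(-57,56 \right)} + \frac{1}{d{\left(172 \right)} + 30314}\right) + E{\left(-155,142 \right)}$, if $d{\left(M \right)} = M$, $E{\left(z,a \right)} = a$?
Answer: $\frac{4329013}{30486} + \sqrt{6385} \approx 221.91$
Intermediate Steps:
$\left(N{\left(-57,56 \right)} + \frac{1}{d{\left(172 \right)} + 30314}\right) + E{\left(-155,142 \right)} = \left(\sqrt{\left(-57\right)^{2} + 56^{2}} + \frac{1}{172 + 30314}\right) + 142 = \left(\sqrt{3249 + 3136} + \frac{1}{30486}\right) + 142 = \left(\sqrt{6385} + \frac{1}{30486}\right) + 142 = \left(\frac{1}{30486} + \sqrt{6385}\right) + 142 = \frac{4329013}{30486} + \sqrt{6385}$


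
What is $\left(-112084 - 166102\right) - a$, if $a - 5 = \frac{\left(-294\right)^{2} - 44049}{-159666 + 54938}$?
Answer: $- \frac{29134344661}{104728} \approx -2.7819 \cdot 10^{5}$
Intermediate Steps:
$a = \frac{481253}{104728}$ ($a = 5 + \frac{\left(-294\right)^{2} - 44049}{-159666 + 54938} = 5 + \frac{86436 - 44049}{-104728} = 5 + 42387 \left(- \frac{1}{104728}\right) = 5 - \frac{42387}{104728} = \frac{481253}{104728} \approx 4.5953$)
$\left(-112084 - 166102\right) - a = \left(-112084 - 166102\right) - \frac{481253}{104728} = -278186 - \frac{481253}{104728} = - \frac{29134344661}{104728}$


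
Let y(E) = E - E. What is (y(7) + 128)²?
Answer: 16384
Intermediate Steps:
y(E) = 0
(y(7) + 128)² = (0 + 128)² = 128² = 16384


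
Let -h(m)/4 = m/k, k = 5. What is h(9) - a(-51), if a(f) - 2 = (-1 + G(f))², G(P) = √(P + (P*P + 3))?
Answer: -12816/5 + 2*√2553 ≈ -2462.1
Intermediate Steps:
G(P) = √(3 + P + P²) (G(P) = √(P + (P² + 3)) = √(P + (3 + P²)) = √(3 + P + P²))
a(f) = 2 + (-1 + √(3 + f + f²))²
h(m) = -4*m/5
h(9) - a(-51) = -⅘*9 - (2 + (-1 + √(3 - 51 + (-51)²))²) = -36/5 - (2 + (-1 + √(3 - 51 + 2601))²) = -36/5 - (2 + (-1 + √2553)²) = -36/5 + (-2 - (-1 + √2553)²) = -46/5 - (-1 + √2553)²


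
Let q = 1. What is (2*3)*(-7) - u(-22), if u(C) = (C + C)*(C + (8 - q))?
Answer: -702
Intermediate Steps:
u(C) = 2*C*(7 + C) (u(C) = (C + C)*(C + (8 - 1*1)) = (2*C)*(C + (8 - 1)) = (2*C)*(C + 7) = (2*C)*(7 + C) = 2*C*(7 + C))
(2*3)*(-7) - u(-22) = (2*3)*(-7) - 2*(-22)*(7 - 22) = 6*(-7) - 2*(-22)*(-15) = -42 - 1*660 = -42 - 660 = -702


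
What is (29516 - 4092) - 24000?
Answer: 1424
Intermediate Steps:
(29516 - 4092) - 24000 = 25424 - 24000 = 1424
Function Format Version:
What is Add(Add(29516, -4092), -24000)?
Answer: 1424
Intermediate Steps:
Add(Add(29516, -4092), -24000) = Add(25424, -24000) = 1424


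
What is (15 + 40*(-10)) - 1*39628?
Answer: -40013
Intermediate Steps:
(15 + 40*(-10)) - 1*39628 = (15 - 400) - 39628 = -385 - 39628 = -40013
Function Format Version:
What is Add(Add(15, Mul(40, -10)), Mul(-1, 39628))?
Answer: -40013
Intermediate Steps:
Add(Add(15, Mul(40, -10)), Mul(-1, 39628)) = Add(Add(15, -400), -39628) = Add(-385, -39628) = -40013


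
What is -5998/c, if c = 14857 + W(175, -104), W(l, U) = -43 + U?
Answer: -2999/7355 ≈ -0.40775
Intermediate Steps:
c = 14710 (c = 14857 + (-43 - 104) = 14857 - 147 = 14710)
-5998/c = -5998/14710 = -5998*1/14710 = -2999/7355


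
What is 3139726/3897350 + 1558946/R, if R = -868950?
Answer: -33474932854/33866022825 ≈ -0.98845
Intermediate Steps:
3139726/3897350 + 1558946/R = 3139726/3897350 + 1558946/(-868950) = 3139726*(1/3897350) + 1558946*(-1/868950) = 1569863/1948675 - 779473/434475 = -33474932854/33866022825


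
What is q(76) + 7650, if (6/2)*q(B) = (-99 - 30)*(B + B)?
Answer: 1114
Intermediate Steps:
q(B) = -86*B (q(B) = ((-99 - 30)*(B + B))/3 = (-258*B)/3 = -86*B)
q(76) + 7650 = -86*76 + 7650 = -6536 + 7650 = 1114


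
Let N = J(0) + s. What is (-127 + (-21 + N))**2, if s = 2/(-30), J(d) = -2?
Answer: 5067001/225 ≈ 22520.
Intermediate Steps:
s = -1/15 (s = 2*(-1/30) = -1/15 ≈ -0.066667)
N = -31/15 (N = -2 - 1/15 = -31/15 ≈ -2.0667)
(-127 + (-21 + N))**2 = (-127 + (-21 - 31/15))**2 = (-127 - 346/15)**2 = (-2251/15)**2 = 5067001/225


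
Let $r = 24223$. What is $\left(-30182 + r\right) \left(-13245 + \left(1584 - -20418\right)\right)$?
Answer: $-52182963$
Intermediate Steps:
$\left(-30182 + r\right) \left(-13245 + \left(1584 - -20418\right)\right) = \left(-30182 + 24223\right) \left(-13245 + \left(1584 - -20418\right)\right) = - 5959 \left(-13245 + \left(1584 + 20418\right)\right) = - 5959 \left(-13245 + 22002\right) = \left(-5959\right) 8757 = -52182963$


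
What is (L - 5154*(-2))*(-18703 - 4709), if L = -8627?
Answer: -39355572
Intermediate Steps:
(L - 5154*(-2))*(-18703 - 4709) = (-8627 - 5154*(-2))*(-18703 - 4709) = (-8627 + 10308)*(-23412) = 1681*(-23412) = -39355572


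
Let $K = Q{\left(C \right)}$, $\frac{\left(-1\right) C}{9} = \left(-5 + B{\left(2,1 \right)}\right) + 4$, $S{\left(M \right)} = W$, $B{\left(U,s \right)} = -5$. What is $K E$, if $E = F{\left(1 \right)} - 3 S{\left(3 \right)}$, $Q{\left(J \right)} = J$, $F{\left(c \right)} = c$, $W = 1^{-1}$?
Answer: $-108$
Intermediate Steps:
$W = 1$
$S{\left(M \right)} = 1$
$C = 54$ ($C = - 9 \left(\left(-5 - 5\right) + 4\right) = - 9 \left(-10 + 4\right) = \left(-9\right) \left(-6\right) = 54$)
$E = -2$ ($E = 1 - 3 = -2$)
$K = 54$
$K E = 54 \left(-2\right) = -108$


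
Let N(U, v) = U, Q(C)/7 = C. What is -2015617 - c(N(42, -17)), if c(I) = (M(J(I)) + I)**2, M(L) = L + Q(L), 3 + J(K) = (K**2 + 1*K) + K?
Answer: -221114821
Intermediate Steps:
J(K) = -3 + K**2 + 2*K (J(K) = -3 + ((K**2 + 1*K) + K) = -3 + ((K**2 + K) + K) = -3 + ((K + K**2) + K) = -3 + (K**2 + 2*K) = -3 + K**2 + 2*K)
Q(C) = 7*C
M(L) = 8*L (M(L) = L + 7*L = 8*L)
c(I) = (-24 + 8*I**2 + 17*I)**2 (c(I) = (8*(-3 + I**2 + 2*I) + I)**2 = ((-24 + 8*I**2 + 16*I) + I)**2 = (-24 + 8*I**2 + 17*I)**2)
-2015617 - c(N(42, -17)) = -2015617 - (-24 + 8*42**2 + 17*42)**2 = -2015617 - (-24 + 8*1764 + 714)**2 = -2015617 - (-24 + 14112 + 714)**2 = -2015617 - 1*14802**2 = -2015617 - 1*219099204 = -2015617 - 219099204 = -221114821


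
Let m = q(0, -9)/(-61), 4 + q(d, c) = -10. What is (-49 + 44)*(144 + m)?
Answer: -43990/61 ≈ -721.15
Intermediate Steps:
q(d, c) = -14 (q(d, c) = -4 - 10 = -14)
m = 14/61 (m = -14/(-61) = -14*(-1/61) = 14/61 ≈ 0.22951)
(-49 + 44)*(144 + m) = (-49 + 44)*(144 + 14/61) = -5*8798/61 = -43990/61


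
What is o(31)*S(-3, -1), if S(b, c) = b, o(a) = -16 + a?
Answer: -45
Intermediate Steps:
o(31)*S(-3, -1) = (-16 + 31)*(-3) = 15*(-3) = -45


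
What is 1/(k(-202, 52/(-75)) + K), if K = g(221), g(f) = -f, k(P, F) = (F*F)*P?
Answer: -5625/1789333 ≈ -0.0031436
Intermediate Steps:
k(P, F) = P*F**2 (k(P, F) = F**2*P = P*F**2)
K = -221 (K = -1*221 = -221)
1/(k(-202, 52/(-75)) + K) = 1/(-202*(52/(-75))**2 - 221) = 1/(-202*(52*(-1/75))**2 - 221) = 1/(-202*(-52/75)**2 - 221) = 1/(-202*2704/5625 - 221) = 1/(-546208/5625 - 221) = 1/(-1789333/5625) = -5625/1789333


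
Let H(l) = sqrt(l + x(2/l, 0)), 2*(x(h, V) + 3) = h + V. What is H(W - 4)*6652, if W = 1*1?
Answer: 6652*I*sqrt(57)/3 ≈ 16741.0*I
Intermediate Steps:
W = 1
x(h, V) = -3 + V/2 + h/2 (x(h, V) = -3 + (h + V)/2 = -3 + (V + h)/2 = -3 + (V/2 + h/2) = -3 + V/2 + h/2)
H(l) = sqrt(-3 + l + 1/l) (H(l) = sqrt(l + (-3 + (1/2)*0 + (2/l)/2)) = sqrt(l + (-3 + 0 + 1/l)) = sqrt(l + (-3 + 1/l)) = sqrt(-3 + l + 1/l))
H(W - 4)*6652 = sqrt(-3 + (1 - 4) + 1/(1 - 4))*6652 = sqrt(-3 - 3 + 1/(-3))*6652 = sqrt(-3 - 3 - 1/3)*6652 = sqrt(-19/3)*6652 = (I*sqrt(57)/3)*6652 = 6652*I*sqrt(57)/3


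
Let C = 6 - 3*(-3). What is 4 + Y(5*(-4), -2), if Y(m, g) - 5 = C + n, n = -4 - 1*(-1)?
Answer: 21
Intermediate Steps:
C = 15 (C = 6 + 9 = 15)
n = -3 (n = -4 + 1 = -3)
Y(m, g) = 17 (Y(m, g) = 5 + (15 - 3) = 5 + 12 = 17)
4 + Y(5*(-4), -2) = 4 + 17 = 21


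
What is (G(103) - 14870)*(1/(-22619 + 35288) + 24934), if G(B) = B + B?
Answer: -1544064684136/4223 ≈ -3.6563e+8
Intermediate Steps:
G(B) = 2*B
(G(103) - 14870)*(1/(-22619 + 35288) + 24934) = (2*103 - 14870)*(1/(-22619 + 35288) + 24934) = (206 - 14870)*(1/12669 + 24934) = -14664*(1/12669 + 24934) = -14664*315888847/12669 = -1544064684136/4223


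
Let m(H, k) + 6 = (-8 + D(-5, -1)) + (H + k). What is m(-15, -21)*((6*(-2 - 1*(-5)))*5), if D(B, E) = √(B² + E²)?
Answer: -4500 + 90*√26 ≈ -4041.1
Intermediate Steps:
m(H, k) = -14 + H + k + √26 (m(H, k) = -6 + ((-8 + √((-5)² + (-1)²)) + (H + k)) = -6 + ((-8 + √(25 + 1)) + (H + k)) = -6 + ((-8 + √26) + (H + k)) = -6 + (-8 + H + k + √26) = -14 + H + k + √26)
m(-15, -21)*((6*(-2 - 1*(-5)))*5) = (-14 - 15 - 21 + √26)*((6*(-2 - 1*(-5)))*5) = (-50 + √26)*((6*(-2 + 5))*5) = (-50 + √26)*((6*3)*5) = (-50 + √26)*(18*5) = (-50 + √26)*90 = -4500 + 90*√26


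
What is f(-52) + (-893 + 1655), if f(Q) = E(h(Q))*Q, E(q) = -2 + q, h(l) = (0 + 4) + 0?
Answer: 658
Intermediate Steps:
h(l) = 4 (h(l) = 4 + 0 = 4)
f(Q) = 2*Q (f(Q) = (-2 + 4)*Q = 2*Q)
f(-52) + (-893 + 1655) = 2*(-52) + (-893 + 1655) = -104 + 762 = 658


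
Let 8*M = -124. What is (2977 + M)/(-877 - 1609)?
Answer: -5923/4972 ≈ -1.1913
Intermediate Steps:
M = -31/2 (M = (⅛)*(-124) = -31/2 ≈ -15.500)
(2977 + M)/(-877 - 1609) = (2977 - 31/2)/(-877 - 1609) = (5923/2)/(-2486) = (5923/2)*(-1/2486) = -5923/4972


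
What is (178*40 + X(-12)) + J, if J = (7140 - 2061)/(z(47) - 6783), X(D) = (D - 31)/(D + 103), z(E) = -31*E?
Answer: 5338044291/749840 ≈ 7118.9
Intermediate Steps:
X(D) = (-31 + D)/(103 + D)
J = -5079/8240 (J = (7140 - 2061)/(-31*47 - 6783) = 5079/(-1457 - 6783) = 5079/(-8240) = 5079*(-1/8240) = -5079/8240 ≈ -0.61638)
(178*40 + X(-12)) + J = (178*40 + (-31 - 12)/(103 - 12)) - 5079/8240 = (7120 - 43/91) - 5079/8240 = 647877/91 - 5079/8240 = 5338044291/749840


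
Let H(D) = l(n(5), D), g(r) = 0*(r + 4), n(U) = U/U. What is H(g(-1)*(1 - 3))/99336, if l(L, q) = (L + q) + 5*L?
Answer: 1/16556 ≈ 6.0401e-5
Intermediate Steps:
n(U) = 1
g(r) = 0 (g(r) = 0*(4 + r) = 0)
l(L, q) = q + 6*L
H(D) = 6 + D (H(D) = D + 6*1 = D + 6 = 6 + D)
H(g(-1)*(1 - 3))/99336 = (6 + 0*(1 - 3))/99336 = (6 + 0*(-2))*(1/99336) = (6 + 0)*(1/99336) = 6*(1/99336) = 1/16556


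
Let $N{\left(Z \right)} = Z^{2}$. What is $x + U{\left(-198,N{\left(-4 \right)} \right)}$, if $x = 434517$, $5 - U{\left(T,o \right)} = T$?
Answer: $434720$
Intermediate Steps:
$U{\left(T,o \right)} = 5 - T$
$x + U{\left(-198,N{\left(-4 \right)} \right)} = 434517 + \left(5 - -198\right) = 434517 + \left(5 + 198\right) = 434517 + 203 = 434720$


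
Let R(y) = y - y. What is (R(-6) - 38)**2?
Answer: 1444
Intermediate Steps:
R(y) = 0
(R(-6) - 38)**2 = (0 - 38)**2 = (-38)**2 = 1444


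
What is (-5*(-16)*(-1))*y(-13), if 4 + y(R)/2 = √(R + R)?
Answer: 640 - 160*I*√26 ≈ 640.0 - 815.84*I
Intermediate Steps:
y(R) = -8 + 2*√2*√R (y(R) = -8 + 2*√(R + R) = -8 + 2*√(2*R) = -8 + 2*(√2*√R) = -8 + 2*√2*√R)
(-5*(-16)*(-1))*y(-13) = (-5*(-16)*(-1))*(-8 + 2*√2*√(-13)) = (80*(-1))*(-8 + 2*√2*(I*√13)) = -80*(-8 + 2*I*√26) = 640 - 160*I*√26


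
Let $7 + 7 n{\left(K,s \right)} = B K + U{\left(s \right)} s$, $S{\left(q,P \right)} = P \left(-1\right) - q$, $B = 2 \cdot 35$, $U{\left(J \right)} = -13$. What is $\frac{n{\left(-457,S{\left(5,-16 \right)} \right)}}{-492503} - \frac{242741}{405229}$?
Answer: $- \frac{74893694091}{127003226119} \approx -0.5897$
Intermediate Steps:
$B = 70$
$S{\left(q,P \right)} = - P - q$
$n{\left(K,s \right)} = -1 + 10 K - \frac{13 s}{7}$ ($n{\left(K,s \right)} = -1 + \frac{70 K - 13 s}{7} = -1 + \frac{- 13 s + 70 K}{7} = -1 + \left(10 K - \frac{13 s}{7}\right) = -1 + 10 K - \frac{13 s}{7}$)
$\frac{n{\left(-457,S{\left(5,-16 \right)} \right)}}{-492503} - \frac{242741}{405229} = \frac{-1 + 10 \left(-457\right) - \frac{13 \left(\left(-1\right) \left(-16\right) - 5\right)}{7}}{-492503} - \frac{242741}{405229} = \left(-1 - 4570 - \frac{13 \left(16 - 5\right)}{7}\right) \left(- \frac{1}{492503}\right) - \frac{242741}{405229} = \left(-1 - 4570 - \frac{143}{7}\right) \left(- \frac{1}{492503}\right) - \frac{242741}{405229} = \left(- \frac{32140}{7}\right) \left(- \frac{1}{492503}\right) - \frac{242741}{405229} = \frac{32140}{3447521} - \frac{242741}{405229} = - \frac{74893694091}{127003226119}$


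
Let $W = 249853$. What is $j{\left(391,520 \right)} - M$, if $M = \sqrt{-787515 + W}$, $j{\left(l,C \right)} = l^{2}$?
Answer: $152881 - i \sqrt{537662} \approx 1.5288 \cdot 10^{5} - 733.25 i$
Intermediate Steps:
$M = i \sqrt{537662}$ ($M = \sqrt{-787515 + 249853} = \sqrt{-537662} = i \sqrt{537662} \approx 733.25 i$)
$j{\left(391,520 \right)} - M = 391^{2} - i \sqrt{537662} = 152881 - i \sqrt{537662}$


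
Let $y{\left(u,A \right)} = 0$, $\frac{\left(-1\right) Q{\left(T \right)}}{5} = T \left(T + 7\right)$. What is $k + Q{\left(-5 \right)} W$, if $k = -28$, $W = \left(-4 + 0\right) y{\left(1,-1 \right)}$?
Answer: $-28$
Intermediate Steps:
$Q{\left(T \right)} = - 5 T \left(7 + T\right)$ ($Q{\left(T \right)} = - 5 T \left(T + 7\right) = - 5 T \left(7 + T\right)$)
$W = 0$ ($W = \left(-4 + 0\right) 0 = \left(-4\right) 0 = 0$)
$k + Q{\left(-5 \right)} W = -28 + \left(-5\right) \left(-5\right) \left(7 - 5\right) 0 = -28 + \left(-5\right) \left(-5\right) 2 \cdot 0 = -28 + 50 \cdot 0 = -28 + 0 = -28$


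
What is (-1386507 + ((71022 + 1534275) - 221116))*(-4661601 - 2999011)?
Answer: 17818583512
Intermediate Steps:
(-1386507 + ((71022 + 1534275) - 221116))*(-4661601 - 2999011) = (-1386507 + (1605297 - 221116))*(-7660612) = (-1386507 + 1384181)*(-7660612) = -2326*(-7660612) = 17818583512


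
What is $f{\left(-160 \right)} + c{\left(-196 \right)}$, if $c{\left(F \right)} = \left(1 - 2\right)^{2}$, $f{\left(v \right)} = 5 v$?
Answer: $-799$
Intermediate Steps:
$c{\left(F \right)} = 1$ ($c{\left(F \right)} = \left(-1\right)^{2} = 1$)
$f{\left(-160 \right)} + c{\left(-196 \right)} = 5 \left(-160\right) + 1 = -800 + 1 = -799$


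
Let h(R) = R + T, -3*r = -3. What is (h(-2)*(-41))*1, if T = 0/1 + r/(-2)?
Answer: 205/2 ≈ 102.50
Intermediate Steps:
r = 1 (r = -⅓*(-3) = 1)
T = -½ (T = 0/1 + 1/(-2) = 0*1 + 1*(-½) = 0 - ½ = -½ ≈ -0.50000)
h(R) = -½ + R (h(R) = R - ½ = -½ + R)
(h(-2)*(-41))*1 = ((-½ - 2)*(-41))*1 = -5/2*(-41)*1 = (205/2)*1 = 205/2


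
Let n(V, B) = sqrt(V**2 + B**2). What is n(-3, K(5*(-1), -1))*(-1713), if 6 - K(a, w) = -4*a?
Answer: -1713*sqrt(205) ≈ -24526.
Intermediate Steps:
K(a, w) = 6 + 4*a (K(a, w) = 6 - (-4)*a = 6 + 4*a)
n(V, B) = sqrt(B**2 + V**2)
n(-3, K(5*(-1), -1))*(-1713) = sqrt((6 + 4*(5*(-1)))**2 + (-3)**2)*(-1713) = sqrt((6 + 4*(-5))**2 + 9)*(-1713) = sqrt((6 - 20)**2 + 9)*(-1713) = sqrt((-14)**2 + 9)*(-1713) = sqrt(196 + 9)*(-1713) = sqrt(205)*(-1713) = -1713*sqrt(205)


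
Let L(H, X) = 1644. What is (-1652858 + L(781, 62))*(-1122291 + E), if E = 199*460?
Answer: 1701990481714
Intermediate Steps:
E = 91540
(-1652858 + L(781, 62))*(-1122291 + E) = (-1652858 + 1644)*(-1122291 + 91540) = -1651214*(-1030751) = 1701990481714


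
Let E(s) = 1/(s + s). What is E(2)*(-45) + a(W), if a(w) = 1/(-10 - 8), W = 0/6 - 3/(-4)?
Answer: -407/36 ≈ -11.306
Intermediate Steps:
E(s) = 1/(2*s)
W = ¾ (W = 0*(⅙) - 3*(-¼) = 0 + ¾ = ¾ ≈ 0.75000)
a(w) = -1/18 (a(w) = 1/(-18) = -1/18)
E(2)*(-45) + a(W) = ((½)/2)*(-45) - 1/18 = ((½)*(½))*(-45) - 1/18 = (¼)*(-45) - 1/18 = -45/4 - 1/18 = -407/36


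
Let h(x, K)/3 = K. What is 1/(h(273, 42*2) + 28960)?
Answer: 1/29212 ≈ 3.4233e-5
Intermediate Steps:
h(x, K) = 3*K
1/(h(273, 42*2) + 28960) = 1/(3*(42*2) + 28960) = 1/(3*84 + 28960) = 1/(252 + 28960) = 1/29212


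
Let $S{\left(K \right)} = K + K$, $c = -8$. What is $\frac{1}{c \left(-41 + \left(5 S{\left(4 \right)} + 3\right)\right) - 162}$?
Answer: $- \frac{1}{178} \approx -0.005618$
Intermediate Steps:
$S{\left(K \right)} = 2 K$
$\frac{1}{c \left(-41 + \left(5 S{\left(4 \right)} + 3\right)\right) - 162} = \frac{1}{- 8 \left(-41 + \left(5 \cdot 2 \cdot 4 + 3\right)\right) - 162} = \frac{1}{- 8 \left(-41 + \left(5 \cdot 8 + 3\right)\right) - 162} = \frac{1}{- 8 \left(-41 + \left(40 + 3\right)\right) - 162} = \frac{1}{- 8 \left(-41 + 43\right) - 162} = \frac{1}{\left(-8\right) 2 - 162} = \frac{1}{-16 - 162} = \frac{1}{-178} = - \frac{1}{178}$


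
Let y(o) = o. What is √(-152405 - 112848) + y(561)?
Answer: 561 + I*√265253 ≈ 561.0 + 515.03*I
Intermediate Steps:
√(-152405 - 112848) + y(561) = √(-152405 - 112848) + 561 = √(-265253) + 561 = I*√265253 + 561 = 561 + I*√265253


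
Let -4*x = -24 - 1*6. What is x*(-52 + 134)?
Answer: 615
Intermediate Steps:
x = 15/2 (x = -(-24 - 1*6)/4 = -(-24 - 6)/4 = -1/4*(-30) = 15/2 ≈ 7.5000)
x*(-52 + 134) = 15*(-52 + 134)/2 = (15/2)*82 = 615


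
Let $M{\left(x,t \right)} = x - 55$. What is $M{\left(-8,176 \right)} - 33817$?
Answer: $-33880$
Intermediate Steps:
$M{\left(x,t \right)} = -55 + x$ ($M{\left(x,t \right)} = x - 55 = -55 + x$)
$M{\left(-8,176 \right)} - 33817 = \left(-55 - 8\right) - 33817 = -63 - 33817 = -33880$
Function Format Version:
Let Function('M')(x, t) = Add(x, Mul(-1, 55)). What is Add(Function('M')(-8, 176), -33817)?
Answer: -33880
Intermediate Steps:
Function('M')(x, t) = Add(-55, x) (Function('M')(x, t) = Add(x, -55) = Add(-55, x))
Add(Function('M')(-8, 176), -33817) = Add(Add(-55, -8), -33817) = Add(-63, -33817) = -33880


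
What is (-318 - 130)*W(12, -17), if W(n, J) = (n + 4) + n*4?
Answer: -28672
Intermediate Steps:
W(n, J) = 4 + 5*n (W(n, J) = (4 + n) + 4*n = 4 + 5*n)
(-318 - 130)*W(12, -17) = (-318 - 130)*(4 + 5*12) = -448*(4 + 60) = -448*64 = -28672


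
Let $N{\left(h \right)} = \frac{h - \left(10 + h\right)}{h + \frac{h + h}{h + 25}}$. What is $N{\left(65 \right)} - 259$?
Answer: $- \frac{77486}{299} \approx -259.15$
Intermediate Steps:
$N{\left(h \right)} = - \frac{10}{h + \frac{2 h}{25 + h}}$
$N{\left(65 \right)} - 259 = \frac{10 \left(-25 - 65\right)}{65 \left(27 + 65\right)} - 259 = 10 \cdot \frac{1}{65} \cdot \frac{1}{92} \left(-25 - 65\right) - 259 = 10 \cdot \frac{1}{65} \cdot \frac{1}{92} \left(-90\right) - 259 = - \frac{45}{299} - 259 = - \frac{77486}{299}$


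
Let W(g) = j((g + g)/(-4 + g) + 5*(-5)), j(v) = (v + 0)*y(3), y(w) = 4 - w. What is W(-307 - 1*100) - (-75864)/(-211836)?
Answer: -169613375/7255383 ≈ -23.378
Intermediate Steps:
j(v) = v (j(v) = (v + 0)*(4 - 1*3) = v*(4 - 3) = v*1 = v)
W(g) = -25 + 2*g/(-4 + g) (W(g) = (g + g)/(-4 + g) + 5*(-5) = (2*g)/(-4 + g) - 25 = 2*g/(-4 + g) - 25 = -25 + 2*g/(-4 + g))
W(-307 - 1*100) - (-75864)/(-211836) = (100 - 23*(-307 - 1*100))/(-4 + (-307 - 1*100)) - (-75864)/(-211836) = (100 - 23*(-307 - 100))/(-4 + (-307 - 100)) - (-75864)*(-1)/211836 = (100 - 23*(-407))/(-4 - 407) - 1*6322/17653 = (100 + 9361)/(-411) - 6322/17653 = -1/411*9461 - 6322/17653 = -9461/411 - 6322/17653 = -169613375/7255383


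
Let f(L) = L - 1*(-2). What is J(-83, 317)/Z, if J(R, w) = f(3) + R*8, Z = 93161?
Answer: -659/93161 ≈ -0.0070738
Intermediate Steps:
f(L) = 2 + L (f(L) = L + 2 = 2 + L)
J(R, w) = 5 + 8*R (J(R, w) = (2 + 3) + R*8 = 5 + 8*R)
J(-83, 317)/Z = (5 + 8*(-83))/93161 = (5 - 664)*(1/93161) = -659*1/93161 = -659/93161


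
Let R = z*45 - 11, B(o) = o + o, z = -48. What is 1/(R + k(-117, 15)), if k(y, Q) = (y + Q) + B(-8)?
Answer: -1/2289 ≈ -0.00043687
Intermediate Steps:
B(o) = 2*o
k(y, Q) = -16 + Q + y (k(y, Q) = (y + Q) + 2*(-8) = (Q + y) - 16 = -16 + Q + y)
R = -2171 (R = -48*45 - 11 = -2160 - 11 = -2171)
1/(R + k(-117, 15)) = 1/(-2171 + (-16 + 15 - 117)) = 1/(-2171 - 118) = 1/(-2289) = -1/2289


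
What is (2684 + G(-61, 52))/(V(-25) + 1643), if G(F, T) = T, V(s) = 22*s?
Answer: 2736/1093 ≈ 2.5032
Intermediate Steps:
(2684 + G(-61, 52))/(V(-25) + 1643) = (2684 + 52)/(22*(-25) + 1643) = 2736/(-550 + 1643) = 2736/1093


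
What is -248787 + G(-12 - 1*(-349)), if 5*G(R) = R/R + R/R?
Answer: -1243933/5 ≈ -2.4879e+5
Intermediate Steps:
G(R) = 2/5 (G(R) = (R/R + R/R)/5 = (1 + 1)/5 = (1/5)*2 = 2/5)
-248787 + G(-12 - 1*(-349)) = -248787 + 2/5 = -1243933/5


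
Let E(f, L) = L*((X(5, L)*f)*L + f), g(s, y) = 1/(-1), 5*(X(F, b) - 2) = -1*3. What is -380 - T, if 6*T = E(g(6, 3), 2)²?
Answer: -29222/75 ≈ -389.63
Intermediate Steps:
X(F, b) = 7/5 (X(F, b) = 2 + (-1*3)/5 = 2 + (⅕)*(-3) = 2 - ⅗ = 7/5)
g(s, y) = -1
E(f, L) = L*(f + 7*L*f/5) (E(f, L) = L*((7*f/5)*L + f) = L*(7*L*f/5 + f) = L*(f + 7*L*f/5))
T = 722/75 (T = ((⅕)*2*(-1)*(5 + 7*2))²/6 = ((⅕)*2*(-1)*(5 + 14))²/6 = ((⅕)*2*(-1)*19)²/6 = (-38/5)²/6 = (⅙)*(1444/25) = 722/75 ≈ 9.6267)
-380 - T = -380 - 1*722/75 = -380 - 722/75 = -29222/75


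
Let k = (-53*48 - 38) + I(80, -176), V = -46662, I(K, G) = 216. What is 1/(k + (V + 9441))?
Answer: -1/39587 ≈ -2.5261e-5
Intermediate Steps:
k = -2366 (k = (-53*48 - 38) + 216 = (-2544 - 38) + 216 = -2582 + 216 = -2366)
1/(k + (V + 9441)) = 1/(-2366 + (-46662 + 9441)) = 1/(-2366 - 37221) = 1/(-39587) = -1/39587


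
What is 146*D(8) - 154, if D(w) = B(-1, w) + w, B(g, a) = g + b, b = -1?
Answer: 722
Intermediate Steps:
B(g, a) = -1 + g (B(g, a) = g - 1 = -1 + g)
D(w) = -2 + w (D(w) = (-1 - 1) + w = -2 + w)
146*D(8) - 154 = 146*(-2 + 8) - 154 = 146*6 - 154 = 876 - 154 = 722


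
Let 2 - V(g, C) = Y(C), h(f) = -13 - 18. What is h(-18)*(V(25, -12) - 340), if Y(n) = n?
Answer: 10106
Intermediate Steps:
h(f) = -31
V(g, C) = 2 - C
h(-18)*(V(25, -12) - 340) = -31*((2 - 1*(-12)) - 340) = -31*((2 + 12) - 340) = -31*(14 - 340) = -31*(-326) = 10106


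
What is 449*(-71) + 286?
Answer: -31593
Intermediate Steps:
449*(-71) + 286 = -31879 + 286 = -31593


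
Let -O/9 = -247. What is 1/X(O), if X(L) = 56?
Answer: 1/56 ≈ 0.017857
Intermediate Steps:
O = 2223 (O = -9*(-247) = 2223)
1/X(O) = 1/56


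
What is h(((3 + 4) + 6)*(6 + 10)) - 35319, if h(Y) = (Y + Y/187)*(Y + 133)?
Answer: 611801/17 ≈ 35988.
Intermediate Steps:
h(Y) = 188*Y*(133 + Y)/187 (h(Y) = (Y + Y*(1/187))*(133 + Y) = (Y + Y/187)*(133 + Y) = (188*Y/187)*(133 + Y) = 188*Y*(133 + Y)/187)
h(((3 + 4) + 6)*(6 + 10)) - 35319 = 188*(((3 + 4) + 6)*(6 + 10))*(133 + ((3 + 4) + 6)*(6 + 10))/187 - 35319 = 188*((7 + 6)*16)*(133 + (7 + 6)*16)/187 - 35319 = 188*(13*16)*(133 + 13*16)/187 - 35319 = (188/187)*208*(133 + 208) - 35319 = (188/187)*208*341 - 35319 = 1212224/17 - 35319 = 611801/17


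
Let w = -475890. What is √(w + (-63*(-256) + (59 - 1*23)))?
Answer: I*√459726 ≈ 678.03*I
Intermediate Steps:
√(w + (-63*(-256) + (59 - 1*23))) = √(-475890 + (-63*(-256) + (59 - 1*23))) = √(-475890 + (16128 + (59 - 23))) = √(-475890 + (16128 + 36)) = √(-475890 + 16164) = √(-459726) = I*√459726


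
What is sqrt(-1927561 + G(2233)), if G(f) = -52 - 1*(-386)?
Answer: I*sqrt(1927227) ≈ 1388.2*I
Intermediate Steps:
G(f) = 334 (G(f) = -52 + 386 = 334)
sqrt(-1927561 + G(2233)) = sqrt(-1927561 + 334) = sqrt(-1927227) = I*sqrt(1927227)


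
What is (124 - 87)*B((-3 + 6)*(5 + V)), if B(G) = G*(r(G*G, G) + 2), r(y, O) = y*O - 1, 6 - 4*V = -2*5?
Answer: 19664316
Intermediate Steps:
V = 4 (V = 3/2 - (-1)*5/2 = 3/2 - 1/4*(-10) = 3/2 + 5/2 = 4)
r(y, O) = -1 + O*y (r(y, O) = O*y - 1 = -1 + O*y)
B(G) = G*(1 + G**3) (B(G) = G*((-1 + G*(G*G)) + 2) = G*((-1 + G*G**2) + 2) = G*((-1 + G**3) + 2) = G*(1 + G**3))
(124 - 87)*B((-3 + 6)*(5 + V)) = (124 - 87)*((-3 + 6)*(5 + 4) + ((-3 + 6)*(5 + 4))**4) = 37*(3*9 + (3*9)**4) = 37*(27 + 27**4) = 37*(27 + 531441) = 37*531468 = 19664316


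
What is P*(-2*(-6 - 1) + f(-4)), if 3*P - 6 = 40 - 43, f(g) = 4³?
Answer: 78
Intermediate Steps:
f(g) = 64
P = 1 (P = 2 + (40 - 43)/3 = 2 + (⅓)*(-3) = 2 - 1 = 1)
P*(-2*(-6 - 1) + f(-4)) = 1*(-2*(-6 - 1) + 64) = 1*(-2*(-7) + 64) = 1*(14 + 64) = 1*78 = 78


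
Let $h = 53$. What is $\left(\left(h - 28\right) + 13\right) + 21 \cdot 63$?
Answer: $1361$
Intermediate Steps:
$\left(\left(h - 28\right) + 13\right) + 21 \cdot 63 = \left(\left(53 - 28\right) + 13\right) + 21 \cdot 63 = \left(25 + 13\right) + 1323 = 38 + 1323 = 1361$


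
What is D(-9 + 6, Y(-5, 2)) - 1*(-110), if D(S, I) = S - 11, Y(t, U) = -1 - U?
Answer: 96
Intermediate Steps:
D(S, I) = -11 + S
D(-9 + 6, Y(-5, 2)) - 1*(-110) = (-11 + (-9 + 6)) - 1*(-110) = (-11 - 3) + 110 = -14 + 110 = 96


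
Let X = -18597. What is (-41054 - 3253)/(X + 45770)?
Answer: -44307/27173 ≈ -1.6306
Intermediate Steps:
(-41054 - 3253)/(X + 45770) = (-41054 - 3253)/(-18597 + 45770) = -44307/27173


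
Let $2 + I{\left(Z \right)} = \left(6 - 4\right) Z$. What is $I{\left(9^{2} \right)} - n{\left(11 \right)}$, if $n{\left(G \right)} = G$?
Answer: $149$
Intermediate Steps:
$I{\left(Z \right)} = -2 + 2 Z$ ($I{\left(Z \right)} = -2 + \left(6 - 4\right) Z = -2 + 2 Z$)
$I{\left(9^{2} \right)} - n{\left(11 \right)} = \left(-2 + 2 \cdot 9^{2}\right) - 11 = \left(-2 + 2 \cdot 81\right) - 11 = \left(-2 + 162\right) - 11 = 160 - 11 = 149$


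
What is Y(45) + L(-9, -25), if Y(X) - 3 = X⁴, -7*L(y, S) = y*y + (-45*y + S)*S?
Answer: 28713815/7 ≈ 4.1020e+6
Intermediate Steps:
L(y, S) = -y²/7 - S*(S - 45*y)/7 (L(y, S) = -(y*y + (-45*y + S)*S)/7 = -(y² + (S - 45*y)*S)/7 = -(y² + S*(S - 45*y))/7 = -y²/7 - S*(S - 45*y)/7)
Y(X) = 3 + X⁴
Y(45) + L(-9, -25) = (3 + 45⁴) + (-⅐*(-25)² - ⅐*(-9)² + (45/7)*(-25)*(-9)) = (3 + 4100625) + (-⅐*625 - ⅐*81 + 10125/7) = 4100628 + (-625/7 - 81/7 + 10125/7) = 4100628 + 9419/7 = 28713815/7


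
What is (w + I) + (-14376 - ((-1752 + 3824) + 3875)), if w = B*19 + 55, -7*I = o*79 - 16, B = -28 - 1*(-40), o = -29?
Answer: -137973/7 ≈ -19710.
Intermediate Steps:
B = 12 (B = -28 + 40 = 12)
I = 2307/7 (I = -(-29*79 - 16)/7 = -(-2291 - 16)/7 = -1/7*(-2307) = 2307/7 ≈ 329.57)
w = 283 (w = 12*19 + 55 = 228 + 55 = 283)
(w + I) + (-14376 - ((-1752 + 3824) + 3875)) = (283 + 2307/7) + (-14376 - ((-1752 + 3824) + 3875)) = 4288/7 + (-14376 - (2072 + 3875)) = 4288/7 + (-14376 - 1*5947) = 4288/7 + (-14376 - 5947) = 4288/7 - 20323 = -137973/7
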